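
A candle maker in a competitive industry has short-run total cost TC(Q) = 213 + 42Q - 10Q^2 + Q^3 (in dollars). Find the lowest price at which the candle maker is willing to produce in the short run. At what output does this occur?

Short-run supply begins at min AVC. From VC = 42Q - 10Q^2 + Q^3, AVC = 42 - 10Q + Q^2.
At the minimum of AVC, MC = AVC. MC = 42 - 20Q + 3Q^2; setting MC = AVC gives 2Q^2 - 10Q = 0, so Q = 5. min AVC = 17.
For P < $17 the firm produces nothing.

$17 per unit, at Q = 5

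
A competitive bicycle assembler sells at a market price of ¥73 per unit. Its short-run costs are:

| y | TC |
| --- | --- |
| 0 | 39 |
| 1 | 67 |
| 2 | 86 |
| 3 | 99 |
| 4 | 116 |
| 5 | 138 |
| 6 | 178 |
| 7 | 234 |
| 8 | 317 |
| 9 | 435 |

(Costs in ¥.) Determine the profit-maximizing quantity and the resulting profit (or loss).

Tabulate TR − TC: y=0: -39; y=1: 6; y=2: 60; y=3: 120; y=4: 176; y=5: 227; y=6: 260; y=7: 277; y=8: 267; y=9: 222.
Profit is maximized at y = 7. AVC there is 195/7 = ¥27.86 ≤ P, so producing beats shutting down (which would give -¥39).

y = 7; profit = ¥277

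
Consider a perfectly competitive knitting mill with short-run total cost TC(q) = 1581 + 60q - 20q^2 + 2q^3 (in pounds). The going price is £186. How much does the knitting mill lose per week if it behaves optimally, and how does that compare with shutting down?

Profit = -£285 at q = 9

AVC = 60 - 20q + 2q^2 has its minimum £10 at q = 5; price £186 clears that bar, so the firm operates.
MC = 60 - 40q + 6q^2. Setting P = MC and taking the root on the rising branch gives q* = 9.
TR = 186·9 = 1674. TC = 1581 + 378 = 1959. Profit = 1674 − 1959 = -£285.
By producing, the firm covers all variable cost plus £1296 of fixed cost; shutting down would lose the full £1581.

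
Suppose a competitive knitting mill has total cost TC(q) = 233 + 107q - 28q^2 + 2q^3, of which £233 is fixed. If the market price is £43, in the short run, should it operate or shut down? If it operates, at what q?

Strip out fixed cost: VC = 107q - 28q^2 + 2q^3. Then AVC = 107 - 28q + 2q^2 and MC = 107 - 56q + 6q^2.
AVC is minimized where dAVC/dq = -28 + 4q = 0, at q = 7; min AVC = 107 - 28·7 + 2·7^2 = £9.
Because £43 ≥ £9, revenue can cover variable cost; the firm operates.
P = MC gives 64 - 56q + 6q^2 = 0, with roots 4/3 and 8. Take the larger (rising MC): q* = 8.
Check: AVC at q = 8 is £11 ≤ P, so revenue covers variable cost.
Profit = P·q − TC = 43·8 − 321 = £23.

Produce at q = 8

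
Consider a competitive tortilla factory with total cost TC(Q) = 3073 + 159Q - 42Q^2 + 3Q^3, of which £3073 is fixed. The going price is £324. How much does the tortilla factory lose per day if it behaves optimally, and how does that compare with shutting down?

AVC = 159 - 42Q + 3Q^2; min AVC = £12 at Q = 7. Since P = £324 ≥ min AVC, the firm produces.
MC = 159 - 84Q + 9Q^2. Setting P = MC and taking the root on the rising branch gives Q* = 11.
TR = 324·11 = 3564. TC = 3073 + 660 = 3733. Profit = 3564 − 3733 = -£169.
By producing, the firm covers all variable cost plus £2904 of fixed cost; shutting down would lose the full £3073.

Profit = -£169 at Q = 11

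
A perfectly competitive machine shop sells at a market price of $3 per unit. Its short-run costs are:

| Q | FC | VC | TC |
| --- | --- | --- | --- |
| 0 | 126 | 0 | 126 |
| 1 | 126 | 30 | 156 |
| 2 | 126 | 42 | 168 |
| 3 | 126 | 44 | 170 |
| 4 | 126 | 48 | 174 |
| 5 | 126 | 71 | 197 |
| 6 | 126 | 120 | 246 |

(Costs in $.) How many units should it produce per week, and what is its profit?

Tabulate TR − TC: Q=0: -126; Q=1: -153; Q=2: -162; Q=3: -161; Q=4: -162; Q=5: -182; Q=6: -228.
Profit is highest at Q = 0. Equivalently, the lowest AVC in the table is 48/4 ≈ $12 at Q = 4, and P = $3 falls below it — price never covers variable cost, so the firm shuts down and loses only its fixed cost.

Q = 0 (shut down); profit = -$126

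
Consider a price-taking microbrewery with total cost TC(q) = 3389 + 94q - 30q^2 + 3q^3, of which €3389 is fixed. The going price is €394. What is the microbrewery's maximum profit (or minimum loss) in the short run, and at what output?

AVC = 94 - 30q + 3q^2; min AVC = €19 at q = 5. Since P = €394 ≥ min AVC, the firm produces.
With MC = 94 - 60q + 9q^2, P = MC on the upward-sloping part at q* = 10.
TR = 394·10 = 3940. TC = 3389 + 940 = 4329. Profit = 3940 − 4329 = -€389.
By producing, the firm covers all variable cost plus €3000 of fixed cost; shutting down would lose the full €3389.

Profit = -€389 at q = 10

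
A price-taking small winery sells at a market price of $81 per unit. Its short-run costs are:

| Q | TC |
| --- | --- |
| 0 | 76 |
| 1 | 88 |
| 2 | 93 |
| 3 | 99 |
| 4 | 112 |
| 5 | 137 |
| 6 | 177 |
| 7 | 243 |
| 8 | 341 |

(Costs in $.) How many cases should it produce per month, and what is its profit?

Q = 7; profit = $324

Tabulate TR − TC: Q=0: -76; Q=1: -7; Q=2: 69; Q=3: 144; Q=4: 212; Q=5: 268; Q=6: 309; Q=7: 324; Q=8: 307.
Profit is maximized at Q = 7. AVC there is 167/7 = $23.86 ≤ P, so producing beats shutting down (which would give -$76).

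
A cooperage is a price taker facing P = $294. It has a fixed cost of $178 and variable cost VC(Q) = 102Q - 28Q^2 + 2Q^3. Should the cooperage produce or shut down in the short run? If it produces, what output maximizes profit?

Produce at Q = 12

From TC, MC = TC'(Q) = 102 - 56Q + 6Q^2 and AVC = VC/Q = 102 - 28Q + 2Q^2.
The AVC parabola has its vertex at Q = 28/4 = 7, where AVC = 102 - 28·7 + 2·7^2 = $4.
Since P = $294 ≥ min AVC = $4, price covers variable cost and the firm should produce.
P = MC gives -192 - 56Q + 6Q^2 = 0, with roots -8/3 and 12. Take the larger (rising MC): Q* = 12.
Check: AVC at Q = 12 is $54 ≤ P, so revenue covers variable cost.
Profit = P·Q − TC = 294·12 − 826 = $2702.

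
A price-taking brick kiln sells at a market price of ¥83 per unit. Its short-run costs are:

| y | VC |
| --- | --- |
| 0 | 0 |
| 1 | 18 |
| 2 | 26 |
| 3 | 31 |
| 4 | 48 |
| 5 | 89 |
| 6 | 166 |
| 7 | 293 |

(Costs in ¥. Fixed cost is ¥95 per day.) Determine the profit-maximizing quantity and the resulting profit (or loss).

Tabulate TR − TC: y=0: -95; y=1: -30; y=2: 45; y=3: 123; y=4: 189; y=5: 231; y=6: 237; y=7: 193.
Profit is maximized at y = 6. AVC there is 166/6 = ¥27.67 ≤ P, so producing beats shutting down (which would give -¥95).

y = 6; profit = ¥237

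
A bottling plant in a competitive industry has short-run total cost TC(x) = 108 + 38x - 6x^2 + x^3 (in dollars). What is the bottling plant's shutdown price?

Short-run supply begins at min AVC. From VC = 38x - 6x^2 + x^3, AVC = 38 - 6x + x^2.
At the minimum of AVC, MC = AVC. MC = 38 - 12x + 3x^2; setting MC = AVC gives 2x^2 - 6x = 0, so x = 3. min AVC = 29.
For P < $29 the firm produces nothing.

$29 per unit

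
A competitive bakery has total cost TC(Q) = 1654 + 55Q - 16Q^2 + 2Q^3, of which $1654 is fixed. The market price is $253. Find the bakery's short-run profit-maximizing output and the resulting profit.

AVC = 55 - 16Q + 2Q^2; min AVC = $23 at Q = 4. Since P = $253 ≥ min AVC, the firm produces.
With MC = 55 - 32Q + 6Q^2, P = MC on the upward-sloping part at Q* = 9.
TR = 253·9 = 2277. TC = 1654 + 657 = 2311. Profit = 2277 − 2311 = -$34.
That loss of $34 beats the $1654 the firm would lose by shutting down; producing recovers $1620 of fixed cost.

Profit = -$34 at Q = 9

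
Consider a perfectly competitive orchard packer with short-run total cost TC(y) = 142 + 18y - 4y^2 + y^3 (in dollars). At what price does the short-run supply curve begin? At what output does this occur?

$14 per unit, at y = 2

The firm shuts down when price falls below the minimum of average variable cost. AVC = VC/y = 18 - 4y + y^2.
dAVC/dy = -4 + 2y = 0 gives y = 2. min AVC = 18 - 4·2 + 2^2 = 14.
The firm shuts down for any P below $14.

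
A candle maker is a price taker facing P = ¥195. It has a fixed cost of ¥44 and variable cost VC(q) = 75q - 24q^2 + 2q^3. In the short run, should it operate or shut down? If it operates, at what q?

Produce at q = 10

Strip out fixed cost: VC = 75q - 24q^2 + 2q^3. Then AVC = 75 - 24q + 2q^2 and MC = 75 - 48q + 6q^2.
The AVC parabola has its vertex at q = 24/4 = 6, where AVC = 75 - 24·6 + 2·6^2 = ¥3.
P = ¥195 exceeds min AVC = ¥3, so the firm stays open.
Set P = MC: 195 = 75 - 48q + 6q^2 → -120 - 48q + 6q^2 = 0. The roots are q = -2 and q = 10; the profit-maximizing output is on the rising part of MC, so q* = 10.
Check: AVC at q = 10 is ¥35 ≤ P, so revenue covers variable cost.
Profit = P·q − TC = 195·10 − 394 = ¥1556.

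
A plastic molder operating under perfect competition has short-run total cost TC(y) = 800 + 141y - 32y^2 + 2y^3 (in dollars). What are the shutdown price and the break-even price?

Shutdown price = min AVC. AVC = 141 - 32y + 2y^2, with vertex at y = 8 and minimum $13.
ATC = 800/y + 141 - 32y + 2y^2. Setting dATC/dy = −800/y^2 − 32 + 4y = 0 gives y = 10 (since 4·10^3 − 32·10^2 = 800).
min ATC = 800/10 + 141 − 32·10 + 2·10^2 = $101. That is the break-even price.
For $13 ≤ P < $101 the firm produces at a loss; below $13 it shuts down.

Shutdown price = $13; break-even price = $101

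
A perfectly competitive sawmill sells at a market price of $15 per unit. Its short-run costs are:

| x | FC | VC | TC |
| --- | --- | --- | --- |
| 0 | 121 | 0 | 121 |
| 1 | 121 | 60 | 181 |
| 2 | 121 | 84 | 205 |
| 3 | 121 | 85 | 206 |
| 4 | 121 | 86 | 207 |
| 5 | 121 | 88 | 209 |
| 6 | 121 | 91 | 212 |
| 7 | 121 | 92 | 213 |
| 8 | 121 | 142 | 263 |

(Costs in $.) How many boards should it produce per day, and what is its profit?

Tabulate TR − TC: x=0: -121; x=1: -166; x=2: -175; x=3: -161; x=4: -147; x=5: -134; x=6: -122; x=7: -108; x=8: -143.
Profit is maximized at x = 7. AVC there is 92/7 = $13.14 ≤ P, so producing beats shutting down (which would give -$121).

x = 7; profit = -$108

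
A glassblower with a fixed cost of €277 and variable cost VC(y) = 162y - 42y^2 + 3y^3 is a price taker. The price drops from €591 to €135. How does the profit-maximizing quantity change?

AVC = 162 - 42y + 3y^2, minimized at y = 7 where min AVC = €15. MC = 162 - 84y + 9y^2.
At P = €591 ≥ min AVC, set P = MC on the rising branch: y = 13.
At P = €135 ≥ min AVC, set P = MC: y = 9. The firm stays open but cuts output.

Output falls from 13 to 9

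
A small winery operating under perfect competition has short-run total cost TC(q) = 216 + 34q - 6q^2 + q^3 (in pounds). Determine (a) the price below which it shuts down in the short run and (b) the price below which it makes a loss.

Shutdown price = min AVC. AVC = 34 - 6q + q^2, with vertex at q = 3 and minimum £25.
ATC = 216/q + 34 - 6q + q^2. Setting dATC/dq = −216/q^2 − 6 + 2q = 0 gives q = 6 (since 2·6^3 − 6·6^2 = 216).
min ATC = 216/6 + 34 − 6·6 + 6^2 = £70. That is the break-even price.
Between these two prices the firm operates at a loss; above £70 it earns a profit.

Shutdown price = £25; break-even price = £70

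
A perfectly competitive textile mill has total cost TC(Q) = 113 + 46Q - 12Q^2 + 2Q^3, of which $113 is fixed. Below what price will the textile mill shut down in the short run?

$28 per unit

Short-run supply begins at min AVC. From VC = 46Q - 12Q^2 + 2Q^3, AVC = 46 - 12Q + 2Q^2.
At the minimum of AVC, MC = AVC. MC = 46 - 24Q + 6Q^2; setting MC = AVC gives 4Q^2 - 12Q = 0, so Q = 3. min AVC = 28.
For P < $28 the firm produces nothing.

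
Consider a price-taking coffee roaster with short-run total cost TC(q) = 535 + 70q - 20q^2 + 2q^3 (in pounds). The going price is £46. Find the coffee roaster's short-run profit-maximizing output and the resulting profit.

AVC = 70 - 20q + 2q^2 has its minimum £20 at q = 5; price £46 clears that bar, so the firm operates.
With MC = 70 - 40q + 6q^2, P = MC on the upward-sloping part at q* = 6.
TR = 46·6 = 276. TC = 535 + 132 = 667. Profit = 276 − 667 = -£391.
Shutting down would mean losing the fixed cost of £535, so operating at a loss of £391 is better by £144.

Profit = -£391 at q = 6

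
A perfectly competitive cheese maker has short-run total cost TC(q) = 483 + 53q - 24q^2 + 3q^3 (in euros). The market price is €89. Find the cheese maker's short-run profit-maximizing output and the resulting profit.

AVC = 53 - 24q + 3q^2; min AVC = €5 at q = 4. Since P = €89 ≥ min AVC, the firm produces.
With MC = 53 - 48q + 9q^2, P = MC on the upward-sloping part at q* = 6.
TR = 89·6 = 534. TC = 483 + 102 = 585. Profit = 534 − 585 = -€51.
That loss of €51 beats the €483 the firm would lose by shutting down; producing recovers €432 of fixed cost.

Profit = -€51 at q = 6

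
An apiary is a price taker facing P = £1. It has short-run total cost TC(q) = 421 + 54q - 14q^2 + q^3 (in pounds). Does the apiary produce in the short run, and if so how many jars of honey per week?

Shut down

Strip out fixed cost: VC = 54q - 14q^2 + q^3. Then AVC = 54 - 14q + q^2 and MC = 54 - 28q + 3q^2.
AVC hits its minimum where MC = AVC, at q = 7, giving min AVC = 54 - 14·7 + 7^2 = £5.
Since P = £1 < min AVC = £5, price fails to cover variable cost at any output.
Shutting down limits the loss to fixed cost, £421.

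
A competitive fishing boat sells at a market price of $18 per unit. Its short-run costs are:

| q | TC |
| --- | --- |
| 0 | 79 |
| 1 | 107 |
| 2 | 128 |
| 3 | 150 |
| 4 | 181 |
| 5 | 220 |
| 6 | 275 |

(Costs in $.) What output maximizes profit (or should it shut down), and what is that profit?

Profit at each row (π = 18q − TC): q=0: -79; q=1: -89; q=2: -92; q=3: -96; q=4: -109; q=5: -130; q=6: -167.
Profit is highest at q = 0. Equivalently, the lowest AVC in the table is 71/3 ≈ $23.67 at q = 3, and P = $18 falls below it — price never covers variable cost, so the firm shuts down and loses only its fixed cost.

q = 0 (shut down); profit = -$79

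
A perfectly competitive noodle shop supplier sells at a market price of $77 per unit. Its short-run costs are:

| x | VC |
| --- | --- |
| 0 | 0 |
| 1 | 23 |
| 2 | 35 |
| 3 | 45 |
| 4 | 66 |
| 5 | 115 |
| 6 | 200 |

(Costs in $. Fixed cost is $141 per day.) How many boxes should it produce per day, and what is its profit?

Compute π = P·x − TC at each output: x=0: -141; x=1: -87; x=2: -22; x=3: 45; x=4: 101; x=5: 129; x=6: 121.
Profit is maximized at x = 5. AVC there is 115/5 = $23 ≤ P, so producing beats shutting down (which would give -$141).

x = 5; profit = $129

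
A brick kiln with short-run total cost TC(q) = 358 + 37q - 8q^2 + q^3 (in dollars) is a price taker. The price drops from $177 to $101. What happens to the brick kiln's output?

Output falls from 10 to 8

AVC = 37 - 8q + q^2, minimized at q = 4 where min AVC = $21. MC = 37 - 16q + 3q^2.
At P = $177 ≥ min AVC, set P = MC on the rising branch: q = 10.
At P = $101 ≥ min AVC, set P = MC: q = 8. The firm stays open but cuts output.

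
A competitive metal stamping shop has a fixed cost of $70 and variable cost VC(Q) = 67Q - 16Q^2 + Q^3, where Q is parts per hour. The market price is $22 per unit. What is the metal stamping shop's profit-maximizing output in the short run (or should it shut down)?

Produce at Q = 9

From TC, MC = TC'(Q) = 67 - 32Q + 3Q^2 and AVC = VC/Q = 67 - 16Q + Q^2.
AVC hits its minimum where MC = AVC, at Q = 8, giving min AVC = 67 - 16·8 + 8^2 = $3.
P = $22 exceeds min AVC = $3, so the firm stays open.
Set P = MC: 22 = 67 - 32Q + 3Q^2 → 45 - 32Q + 3Q^2 = 0. The roots are Q = 5/3 and Q = 9; the profit-maximizing output is on the rising part of MC, so Q* = 9.
Check: AVC at Q = 9 is $4 ≤ P, so revenue covers variable cost.
Profit = P·Q − TC = 22·9 − 106 = $92.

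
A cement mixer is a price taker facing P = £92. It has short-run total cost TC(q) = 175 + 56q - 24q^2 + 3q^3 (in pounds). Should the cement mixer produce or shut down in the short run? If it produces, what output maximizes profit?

Produce at q = 6

Strip out fixed cost: VC = 56q - 24q^2 + 3q^3. Then AVC = 56 - 24q + 3q^2 and MC = 56 - 48q + 9q^2.
The AVC parabola has its vertex at q = 24/6 = 4, where AVC = 56 - 24·4 + 3·4^2 = £8.
Because £92 ≥ £8, revenue can cover variable cost; the firm operates.
P = MC gives -36 - 48q + 9q^2 = 0, with roots -2/3 and 6. Take the larger (rising MC): q* = 6.
Check: AVC at q = 6 is £20 ≤ P, so revenue covers variable cost.
Profit = P·q − TC = 92·6 − 295 = £257.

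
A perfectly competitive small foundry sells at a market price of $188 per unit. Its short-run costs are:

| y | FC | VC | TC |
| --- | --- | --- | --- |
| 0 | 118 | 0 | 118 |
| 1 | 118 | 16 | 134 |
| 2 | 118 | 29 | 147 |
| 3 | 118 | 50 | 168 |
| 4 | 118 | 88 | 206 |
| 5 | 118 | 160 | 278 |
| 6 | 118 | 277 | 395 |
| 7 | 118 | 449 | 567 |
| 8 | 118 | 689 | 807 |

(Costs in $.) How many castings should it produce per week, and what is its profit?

Tabulate TR − TC: y=0: -118; y=1: 54; y=2: 229; y=3: 396; y=4: 546; y=5: 662; y=6: 733; y=7: 749; y=8: 697.
Profit is maximized at y = 7. AVC there is 449/7 = $64.14 ≤ P, so producing beats shutting down (which would give -$118).

y = 7; profit = $749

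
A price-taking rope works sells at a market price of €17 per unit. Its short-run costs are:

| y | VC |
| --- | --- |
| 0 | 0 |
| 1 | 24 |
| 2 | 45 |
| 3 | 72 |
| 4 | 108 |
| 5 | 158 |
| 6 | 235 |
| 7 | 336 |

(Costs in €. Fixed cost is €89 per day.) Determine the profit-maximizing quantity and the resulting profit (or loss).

Profit at each row (π = 17y − TC): y=0: -89; y=1: -96; y=2: -100; y=3: -110; y=4: -129; y=5: -162; y=6: -222; y=7: -306.
Profit is highest at y = 0. Equivalently, the lowest AVC in the table is 45/2 ≈ €22.50 at y = 2, and P = €17 falls below it — price never covers variable cost, so the firm shuts down and loses only its fixed cost.

y = 0 (shut down); profit = -€89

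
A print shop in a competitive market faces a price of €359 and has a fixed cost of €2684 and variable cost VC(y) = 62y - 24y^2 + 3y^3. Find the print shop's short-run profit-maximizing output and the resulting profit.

AVC = 62 - 24y + 3y^2; min AVC = €14 at y = 4. Since P = €359 ≥ min AVC, the firm produces.
With MC = 62 - 48y + 9y^2, P = MC on the upward-sloping part at y* = 9.
TR = 359·9 = 3231. TC = 2684 + 801 = 3485. Profit = 3231 − 3485 = -€254.
By producing, the firm covers all variable cost plus €2430 of fixed cost; shutting down would lose the full €2684.

Profit = -€254 at y = 9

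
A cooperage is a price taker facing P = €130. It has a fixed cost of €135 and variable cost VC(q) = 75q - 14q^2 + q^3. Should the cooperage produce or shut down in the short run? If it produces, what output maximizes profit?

Strip out fixed cost: VC = 75q - 14q^2 + q^3. Then AVC = 75 - 14q + q^2 and MC = 75 - 28q + 3q^2.
AVC hits its minimum where MC = AVC, at q = 7, giving min AVC = 75 - 14·7 + 7^2 = €26.
P = €130 exceeds min AVC = €26, so the firm stays open.
P = MC gives -55 - 28q + 3q^2 = 0, with roots -5/3 and 11. Take the larger (rising MC): q* = 11.
Check: AVC at q = 11 is €42 ≤ P, so revenue covers variable cost.
Profit = P·q − TC = 130·11 − 597 = €833.

Produce at q = 11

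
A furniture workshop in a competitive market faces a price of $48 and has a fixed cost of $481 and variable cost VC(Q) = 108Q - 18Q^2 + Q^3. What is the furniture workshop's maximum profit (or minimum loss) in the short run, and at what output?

AVC = 108 - 18Q + Q^2 has its minimum $27 at Q = 9; price $48 clears that bar, so the firm operates.
With MC = 108 - 36Q + 3Q^2, P = MC on the upward-sloping part at Q* = 10.
TR = 48·10 = 480. TC = 481 + 280 = 761. Profit = 480 − 761 = -$281.
Shutting down would mean losing the fixed cost of $481, so operating at a loss of $281 is better by $200.

Profit = -$281 at Q = 10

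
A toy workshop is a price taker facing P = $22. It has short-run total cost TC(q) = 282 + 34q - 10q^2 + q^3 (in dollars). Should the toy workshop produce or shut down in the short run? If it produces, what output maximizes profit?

From TC, MC = TC'(q) = 34 - 20q + 3q^2 and AVC = VC/q = 34 - 10q + q^2.
AVC hits its minimum where MC = AVC, at q = 5, giving min AVC = 34 - 10·5 + 5^2 = $9.
Because $22 ≥ $9, revenue can cover variable cost; the firm operates.
Set P = MC: 22 = 34 - 20q + 3q^2 → 12 - 20q + 3q^2 = 0. The roots are q = 2/3 and q = 6; the profit-maximizing output is on the rising part of MC, so q* = 6.
Check: AVC at q = 6 is $10 ≤ P, so revenue covers variable cost.
Profit = P·q − TC = 22·6 − 342 = -$210, a loss, but smaller than the $282 fixed cost the firm would lose by shutting down.

Produce at q = 6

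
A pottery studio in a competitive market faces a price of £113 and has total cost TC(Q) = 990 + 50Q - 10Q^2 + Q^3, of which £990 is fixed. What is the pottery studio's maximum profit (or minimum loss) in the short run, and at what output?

Profit = -£342 at Q = 9

AVC = 50 - 10Q + Q^2; min AVC = £25 at Q = 5. Since P = £113 ≥ min AVC, the firm produces.
With MC = 50 - 20Q + 3Q^2, P = MC on the upward-sloping part at Q* = 9.
TR = 113·9 = 1017. TC = 990 + 369 = 1359. Profit = 1017 − 1359 = -£342.
By producing, the firm covers all variable cost plus £648 of fixed cost; shutting down would lose the full £990.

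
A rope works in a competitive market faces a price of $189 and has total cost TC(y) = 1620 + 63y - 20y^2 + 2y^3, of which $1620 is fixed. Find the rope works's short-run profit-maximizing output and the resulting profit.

AVC = 63 - 20y + 2y^2 has its minimum $13 at y = 5; price $189 clears that bar, so the firm operates.
With MC = 63 - 40y + 6y^2, P = MC on the upward-sloping part at y* = 9.
TR = 189·9 = 1701. TC = 1620 + 405 = 2025. Profit = 1701 − 2025 = -$324.
Shutting down would mean losing the fixed cost of $1620, so operating at a loss of $324 is better by $1296.

Profit = -$324 at y = 9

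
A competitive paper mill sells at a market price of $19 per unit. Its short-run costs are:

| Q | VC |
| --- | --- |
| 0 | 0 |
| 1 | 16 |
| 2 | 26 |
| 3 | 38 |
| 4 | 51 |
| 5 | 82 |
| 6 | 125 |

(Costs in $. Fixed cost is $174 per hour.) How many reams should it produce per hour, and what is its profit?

Compute π = P·Q − TC at each output: Q=0: -174; Q=1: -171; Q=2: -162; Q=3: -155; Q=4: -149; Q=5: -161; Q=6: -185.
Profit is maximized at Q = 4. AVC there is 51/4 = $12.75 ≤ P, so producing beats shutting down (which would give -$174).

Q = 4; profit = -$149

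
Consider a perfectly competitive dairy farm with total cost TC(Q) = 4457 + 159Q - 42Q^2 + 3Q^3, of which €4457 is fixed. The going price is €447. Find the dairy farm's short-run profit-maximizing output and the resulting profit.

AVC = 159 - 42Q + 3Q^2; min AVC = €12 at Q = 7. Since P = €447 ≥ min AVC, the firm produces.
With MC = 159 - 84Q + 9Q^2, P = MC on the upward-sloping part at Q* = 12.
TR = 447·12 = 5364. TC = 4457 + 1044 = 5501. Profit = 5364 − 5501 = -€137.
Shutting down would mean losing the fixed cost of €4457, so operating at a loss of €137 is better by €4320.

Profit = -€137 at Q = 12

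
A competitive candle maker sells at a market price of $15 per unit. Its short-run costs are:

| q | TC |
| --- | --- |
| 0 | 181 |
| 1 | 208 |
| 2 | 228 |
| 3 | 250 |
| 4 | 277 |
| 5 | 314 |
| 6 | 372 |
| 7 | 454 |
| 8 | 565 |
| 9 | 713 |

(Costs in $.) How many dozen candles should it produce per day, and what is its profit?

Profit at each row (π = 15q − TC): q=0: -181; q=1: -193; q=2: -198; q=3: -205; q=4: -217; q=5: -239; q=6: -282; q=7: -349; q=8: -445; q=9: -578.
Profit is highest at q = 0. Equivalently, the lowest AVC in the table is 69/3 ≈ $23 at q = 3, and P = $15 falls below it — price never covers variable cost, so the firm shuts down and loses only its fixed cost.

q = 0 (shut down); profit = -$181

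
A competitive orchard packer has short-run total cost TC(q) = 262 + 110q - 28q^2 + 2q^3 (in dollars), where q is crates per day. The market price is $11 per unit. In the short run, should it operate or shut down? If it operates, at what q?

Shut down

From TC, MC = TC'(q) = 110 - 56q + 6q^2 and AVC = VC/q = 110 - 28q + 2q^2.
AVC is minimized where dAVC/dq = -28 + 4q = 0, at q = 7; min AVC = 110 - 28·7 + 2·7^2 = $12.
Since P = $11 < min AVC = $12, price fails to cover variable cost at any output.
Best response: produce nothing and absorb the $262 fixed cost.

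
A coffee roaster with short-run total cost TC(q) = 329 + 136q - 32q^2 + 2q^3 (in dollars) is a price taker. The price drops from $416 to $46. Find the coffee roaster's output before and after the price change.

Output falls from 14 to 9

MC = 136 - 64q + 6q^2; the shutdown threshold is min AVC = $8 (at q = 8).
With P = $416 above the shutdown price, P = MC gives q = 14.
At P = $46 ≥ min AVC, set P = MC: q = 9. The firm stays open but cuts output.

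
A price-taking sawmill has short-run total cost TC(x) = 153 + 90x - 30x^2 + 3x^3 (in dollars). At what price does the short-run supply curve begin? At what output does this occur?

The firm shuts down when price falls below the minimum of average variable cost. AVC = VC/x = 90 - 30x + 3x^2.
At the minimum of AVC, MC = AVC. MC = 90 - 60x + 9x^2; setting MC = AVC gives 6x^2 - 30x = 0, so x = 5. min AVC = 15.
For P < $15 the firm produces nothing.

$15 per unit, at x = 5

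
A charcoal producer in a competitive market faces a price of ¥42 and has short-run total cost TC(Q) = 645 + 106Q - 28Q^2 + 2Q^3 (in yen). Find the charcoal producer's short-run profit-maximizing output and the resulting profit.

AVC = 106 - 28Q + 2Q^2; min AVC = ¥8 at Q = 7. Since P = ¥42 ≥ min AVC, the firm produces.
MC = 106 - 56Q + 6Q^2. Setting P = MC and taking the root on the rising branch gives Q* = 8.
TR = 42·8 = 336. TC = 645 + 80 = 725. Profit = 336 − 725 = -¥389.
By producing, the firm covers all variable cost plus ¥256 of fixed cost; shutting down would lose the full ¥645.

Profit = -¥389 at Q = 8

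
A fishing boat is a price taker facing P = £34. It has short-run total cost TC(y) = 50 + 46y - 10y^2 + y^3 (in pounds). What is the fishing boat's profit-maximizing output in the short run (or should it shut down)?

Produce at y = 6

From TC, MC = TC'(y) = 46 - 20y + 3y^2 and AVC = VC/y = 46 - 10y + y^2.
AVC hits its minimum where MC = AVC, at y = 5, giving min AVC = 46 - 10·5 + 5^2 = £21.
P = £34 exceeds min AVC = £21, so the firm stays open.
P = MC gives 12 - 20y + 3y^2 = 0, with roots 2/3 and 6. Take the larger (rising MC): y* = 6.
Check: AVC at y = 6 is £22 ≤ P, so revenue covers variable cost.
Profit = P·y − TC = 34·6 − 182 = £22.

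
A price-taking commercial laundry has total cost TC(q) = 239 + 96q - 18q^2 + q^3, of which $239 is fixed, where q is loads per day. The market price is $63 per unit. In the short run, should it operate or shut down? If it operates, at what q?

From TC, MC = TC'(q) = 96 - 36q + 3q^2 and AVC = VC/q = 96 - 18q + q^2.
The AVC parabola has its vertex at q = 18/2 = 9, where AVC = 96 - 18·9 + 9^2 = $15.
Because $63 ≥ $15, revenue can cover variable cost; the firm operates.
P = MC gives 33 - 36q + 3q^2 = 0, with roots 1 and 11. Take the larger (rising MC): q* = 11.
Check: AVC at q = 11 is $19 ≤ P, so revenue covers variable cost.
Profit = P·q − TC = 63·11 − 448 = $245.

Produce at q = 11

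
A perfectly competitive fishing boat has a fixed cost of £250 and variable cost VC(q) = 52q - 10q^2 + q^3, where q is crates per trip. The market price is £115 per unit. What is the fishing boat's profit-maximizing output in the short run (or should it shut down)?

Produce at q = 9

Strip out fixed cost: VC = 52q - 10q^2 + q^3. Then AVC = 52 - 10q + q^2 and MC = 52 - 20q + 3q^2.
The AVC parabola has its vertex at q = 10/2 = 5, where AVC = 52 - 10·5 + 5^2 = £27.
Since P = £115 ≥ min AVC = £27, price covers variable cost and the firm should produce.
Set P = MC: 115 = 52 - 20q + 3q^2 → -63 - 20q + 3q^2 = 0. The roots are q = -7/3 and q = 9; the profit-maximizing output is on the rising part of MC, so q* = 9.
Check: AVC at q = 9 is £43 ≤ P, so revenue covers variable cost.
Profit = P·q − TC = 115·9 − 637 = £398.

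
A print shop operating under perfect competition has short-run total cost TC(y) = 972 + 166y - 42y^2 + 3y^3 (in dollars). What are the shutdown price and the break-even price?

Shutdown price = $19; break-even price = $139

AVC = 166 - 42y + 3y^2; minimized at y = 7, giving min AVC = $19. That is the shutdown price.
ATC = 972/y + 166 - 42y + 3y^2. Setting dATC/dy = −972/y^2 − 42 + 6y = 0 gives y = 9 (since 6·9^3 − 42·9^2 = 972).
min ATC = 972/9 + 166 − 42·9 + 3·9^2 = $139. That is the break-even price.
For $19 ≤ P < $139 the firm produces at a loss; below $19 it shuts down.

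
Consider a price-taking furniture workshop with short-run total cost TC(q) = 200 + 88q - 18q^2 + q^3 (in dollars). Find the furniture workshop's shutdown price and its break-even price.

Shutdown price = min AVC. AVC = 88 - 18q + q^2, with vertex at q = 9 and minimum $7.
ATC = 200/q + 88 - 18q + q^2. Setting dATC/dq = −200/q^2 − 18 + 2q = 0 gives q = 10 (since 2·10^3 − 18·10^2 = 200).
min ATC = 200/10 + 88 − 18·10 + 10^2 = $28. That is the break-even price.
Between these two prices the firm operates at a loss; above $28 it earns a profit.

Shutdown price = $7; break-even price = $28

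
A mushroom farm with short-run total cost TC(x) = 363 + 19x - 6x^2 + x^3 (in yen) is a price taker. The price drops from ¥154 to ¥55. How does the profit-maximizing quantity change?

AVC = 19 - 6x + x^2, minimized at x = 3 where min AVC = ¥10. MC = 19 - 12x + 3x^2.
With P = ¥154 above the shutdown price, P = MC gives x = 9.
At P = ¥55 ≥ min AVC, set P = MC: x = 6. The firm stays open but cuts output.

Output falls from 9 to 6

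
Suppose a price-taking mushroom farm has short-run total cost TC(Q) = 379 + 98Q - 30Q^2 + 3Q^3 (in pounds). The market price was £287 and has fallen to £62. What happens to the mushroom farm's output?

Output falls from 9 to 6

AVC = 98 - 30Q + 3Q^2, minimized at Q = 5 where min AVC = £23. MC = 98 - 60Q + 9Q^2.
At P = £287 ≥ min AVC, set P = MC on the rising branch: Q = 9.
At P = £62 ≥ min AVC, set P = MC: Q = 6. The firm stays open but cuts output.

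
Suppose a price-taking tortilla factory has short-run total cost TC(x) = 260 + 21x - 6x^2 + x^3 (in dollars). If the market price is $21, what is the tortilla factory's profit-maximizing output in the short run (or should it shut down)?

Produce at x = 4

Variable cost is VC = 21x - 6x^2 + x^3, so AVC = VC/x = 21 - 6x + x^2 and MC = dTC/dx = 21 - 12x + 3x^2.
The AVC parabola has its vertex at x = 6/2 = 3, where AVC = 21 - 6·3 + 3^2 = $12.
P = $21 exceeds min AVC = $12, so the firm stays open.
P = MC gives -12x + 3x^2 = 0, with roots 0 and 4. Take the larger (rising MC): x* = 4.
Check: AVC at x = 4 is $13 ≤ P, so revenue covers variable cost.
Profit = P·x − TC = 21·4 − 312 = -$228, a loss, but smaller than the $260 fixed cost the firm would lose by shutting down.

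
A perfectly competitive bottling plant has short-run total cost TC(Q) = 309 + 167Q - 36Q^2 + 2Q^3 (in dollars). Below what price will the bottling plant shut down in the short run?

Short-run supply begins at min AVC. From VC = 167Q - 36Q^2 + 2Q^3, AVC = 167 - 36Q + 2Q^2.
At the minimum of AVC, MC = AVC. MC = 167 - 72Q + 6Q^2; setting MC = AVC gives 4Q^2 - 36Q = 0, so Q = 9. min AVC = 5.
The firm shuts down for any P below $5.

$5 per unit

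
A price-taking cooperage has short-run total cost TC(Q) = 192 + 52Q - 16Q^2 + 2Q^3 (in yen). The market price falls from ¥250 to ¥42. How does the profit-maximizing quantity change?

MC = 52 - 32Q + 6Q^2; the shutdown threshold is min AVC = ¥20 (at Q = 4).
At P = ¥250 ≥ min AVC, set P = MC on the rising branch: Q = 9.
At P = ¥42 ≥ min AVC, set P = MC: Q = 5. The firm stays open but cuts output.

Output falls from 9 to 5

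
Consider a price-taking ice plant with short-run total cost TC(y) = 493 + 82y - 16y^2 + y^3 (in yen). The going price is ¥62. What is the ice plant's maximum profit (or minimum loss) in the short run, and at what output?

Profit = -¥93 at y = 10

AVC = 82 - 16y + y^2; min AVC = ¥18 at y = 8. Since P = ¥62 ≥ min AVC, the firm produces.
MC = 82 - 32y + 3y^2. Setting P = MC and taking the root on the rising branch gives y* = 10.
TR = 62·10 = 620. TC = 493 + 220 = 713. Profit = 620 − 713 = -¥93.
Shutting down would mean losing the fixed cost of ¥493, so operating at a loss of ¥93 is better by ¥400.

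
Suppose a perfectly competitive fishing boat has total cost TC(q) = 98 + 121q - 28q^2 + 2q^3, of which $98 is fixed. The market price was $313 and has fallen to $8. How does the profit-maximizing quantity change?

Output falls from 12 to 0 (the firm shuts down)

MC = 121 - 56q + 6q^2; the shutdown threshold is min AVC = $23 (at q = 7).
With P = $313 above the shutdown price, P = MC gives q = 12.
At P = $8 < min AVC = $23, price no longer covers variable cost at any output, so the firm shuts down: q = 0.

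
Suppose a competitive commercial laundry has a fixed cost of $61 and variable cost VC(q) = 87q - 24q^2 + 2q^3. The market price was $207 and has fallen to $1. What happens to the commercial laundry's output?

AVC = 87 - 24q + 2q^2, minimized at q = 6 where min AVC = $15. MC = 87 - 48q + 6q^2.
At P = $207 ≥ min AVC, set P = MC on the rising branch: q = 10.
At P = $1 < min AVC = $15, price no longer covers variable cost at any output, so the firm shuts down: q = 0.

Output falls from 10 to 0 (the firm shuts down)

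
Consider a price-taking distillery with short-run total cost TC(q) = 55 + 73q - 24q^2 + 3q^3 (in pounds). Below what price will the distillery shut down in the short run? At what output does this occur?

Short-run supply begins at min AVC. From VC = 73q - 24q^2 + 3q^3, AVC = 73 - 24q + 3q^2.
At the minimum of AVC, MC = AVC. MC = 73 - 48q + 9q^2; setting MC = AVC gives 6q^2 - 24q = 0, so q = 4. min AVC = 25.
So the shutdown price is £25.

£25 per unit, at q = 4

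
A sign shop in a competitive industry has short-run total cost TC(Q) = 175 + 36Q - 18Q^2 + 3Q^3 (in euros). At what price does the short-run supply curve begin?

The shutdown price is the minimum of AVC. VC = 36Q - 18Q^2 + 3Q^3, so AVC = 36 - 18Q + 3Q^2.
dAVC/dQ = -18 + 6Q = 0 gives Q = 3. min AVC = 36 - 18·3 + 3·3^2 = 9.
The firm shuts down for any P below €9.

€9 per unit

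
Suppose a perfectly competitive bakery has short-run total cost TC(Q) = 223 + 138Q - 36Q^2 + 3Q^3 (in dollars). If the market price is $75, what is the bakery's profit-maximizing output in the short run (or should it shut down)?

Variable cost is VC = 138Q - 36Q^2 + 3Q^3, so AVC = VC/Q = 138 - 36Q + 3Q^2 and MC = dTC/dQ = 138 - 72Q + 9Q^2.
AVC is minimized where dAVC/dQ = -36 + 6Q = 0, at Q = 6; min AVC = 138 - 36·6 + 3·6^2 = $30.
P = $75 exceeds min AVC = $30, so the firm stays open.
Set P = MC: 75 = 138 - 72Q + 9Q^2 → 63 - 72Q + 9Q^2 = 0. The roots are Q = 1 and Q = 7; the profit-maximizing output is on the rising part of MC, so Q* = 7.
Check: AVC at Q = 7 is $33 ≤ P, so revenue covers variable cost.
Profit = P·Q − TC = 75·7 − 454 = $71.

Produce at Q = 7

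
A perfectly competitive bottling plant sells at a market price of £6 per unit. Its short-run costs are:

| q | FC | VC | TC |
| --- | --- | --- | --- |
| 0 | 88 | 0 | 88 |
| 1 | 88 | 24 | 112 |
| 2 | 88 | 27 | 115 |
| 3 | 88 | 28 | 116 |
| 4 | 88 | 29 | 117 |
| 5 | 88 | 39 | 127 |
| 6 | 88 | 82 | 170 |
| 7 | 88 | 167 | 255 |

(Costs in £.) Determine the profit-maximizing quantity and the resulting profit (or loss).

Tabulate TR − TC: q=0: -88; q=1: -106; q=2: -103; q=3: -98; q=4: -93; q=5: -97; q=6: -134; q=7: -213.
Profit is highest at q = 0. Equivalently, the lowest AVC in the table is 29/4 ≈ £7.25 at q = 4, and P = £6 falls below it — price never covers variable cost, so the firm shuts down and loses only its fixed cost.

q = 0 (shut down); profit = -£88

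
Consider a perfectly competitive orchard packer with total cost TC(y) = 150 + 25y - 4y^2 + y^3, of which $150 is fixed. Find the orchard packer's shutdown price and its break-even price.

AVC = 25 - 4y + y^2; minimized at y = 2, giving min AVC = $21. That is the shutdown price.
ATC = 150/y + 25 - 4y + y^2. Setting dATC/dy = −150/y^2 − 4 + 2y = 0 gives y = 5 (since 2·5^3 − 4·5^2 = 150).
min ATC = 150/5 + 25 − 4·5 + 5^2 = $60. That is the break-even price.
For $21 ≤ P < $60 the firm produces at a loss; below $21 it shuts down.

Shutdown price = $21; break-even price = $60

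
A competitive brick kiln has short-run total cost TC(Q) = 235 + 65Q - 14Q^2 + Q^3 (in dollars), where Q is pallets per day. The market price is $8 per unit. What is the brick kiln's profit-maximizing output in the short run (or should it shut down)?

Shut down

Strip out fixed cost: VC = 65Q - 14Q^2 + Q^3. Then AVC = 65 - 14Q + Q^2 and MC = 65 - 28Q + 3Q^2.
AVC hits its minimum where MC = AVC, at Q = 7, giving min AVC = 65 - 14·7 + 7^2 = $16.
P = $8 lies below min AVC = $16; no output level covers variable cost.
The firm minimizes its loss by shutting down and losing only its fixed cost of $235.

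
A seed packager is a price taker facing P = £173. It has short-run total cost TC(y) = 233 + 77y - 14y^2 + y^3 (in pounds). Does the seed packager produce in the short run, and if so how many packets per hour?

Strip out fixed cost: VC = 77y - 14y^2 + y^3. Then AVC = 77 - 14y + y^2 and MC = 77 - 28y + 3y^2.
AVC is minimized where dAVC/dy = -14 + 2y = 0, at y = 7; min AVC = 77 - 14·7 + 7^2 = £28.
Because £173 ≥ £28, revenue can cover variable cost; the firm operates.
P = MC gives -96 - 28y + 3y^2 = 0, with roots -8/3 and 12. Take the larger (rising MC): y* = 12.
Check: AVC at y = 12 is £53 ≤ P, so revenue covers variable cost.
Profit = P·y − TC = 173·12 − 869 = £1207.

Produce at y = 12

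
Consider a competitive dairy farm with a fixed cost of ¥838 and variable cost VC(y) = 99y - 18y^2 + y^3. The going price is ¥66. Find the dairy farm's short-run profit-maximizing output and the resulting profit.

AVC = 99 - 18y + y^2 has its minimum ¥18 at y = 9; price ¥66 clears that bar, so the firm operates.
With MC = 99 - 36y + 3y^2, P = MC on the upward-sloping part at y* = 11.
TR = 66·11 = 726. TC = 838 + 242 = 1080. Profit = 726 − 1080 = -¥354.
By producing, the firm covers all variable cost plus ¥484 of fixed cost; shutting down would lose the full ¥838.

Profit = -¥354 at y = 11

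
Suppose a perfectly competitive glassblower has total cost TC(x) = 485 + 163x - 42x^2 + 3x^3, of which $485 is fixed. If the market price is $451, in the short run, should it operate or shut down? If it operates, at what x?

Variable cost is VC = 163x - 42x^2 + 3x^3, so AVC = VC/x = 163 - 42x + 3x^2 and MC = dTC/dx = 163 - 84x + 9x^2.
AVC is minimized where dAVC/dx = -42 + 6x = 0, at x = 7; min AVC = 163 - 42·7 + 3·7^2 = $16.
Since P = $451 ≥ min AVC = $16, price covers variable cost and the firm should produce.
P = MC gives -288 - 84x + 9x^2 = 0, with roots -8/3 and 12. Take the larger (rising MC): x* = 12.
Check: AVC at x = 12 is $91 ≤ P, so revenue covers variable cost.
Profit = P·x − TC = 451·12 − 1577 = $3835.

Produce at x = 12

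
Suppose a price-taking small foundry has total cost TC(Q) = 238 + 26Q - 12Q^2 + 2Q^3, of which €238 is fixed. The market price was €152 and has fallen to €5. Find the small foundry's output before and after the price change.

Output falls from 7 to 0 (the firm shuts down)

MC = 26 - 24Q + 6Q^2; the shutdown threshold is min AVC = €8 (at Q = 3).
With P = €152 above the shutdown price, P = MC gives Q = 7.
At P = €5 < min AVC = €8, price no longer covers variable cost at any output, so the firm shuts down: Q = 0.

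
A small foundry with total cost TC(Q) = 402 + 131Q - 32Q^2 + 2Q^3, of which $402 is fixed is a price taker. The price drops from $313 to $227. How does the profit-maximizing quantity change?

MC = 131 - 64Q + 6Q^2; the shutdown threshold is min AVC = $3 (at Q = 8).
With P = $313 above the shutdown price, P = MC gives Q = 13.
At P = $227 ≥ min AVC, set P = MC: Q = 12. The firm stays open but cuts output.

Output falls from 13 to 12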